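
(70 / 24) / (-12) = -35 / 144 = -0.24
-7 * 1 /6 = -7 /6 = -1.17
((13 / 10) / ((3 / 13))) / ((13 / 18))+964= 4859 / 5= 971.80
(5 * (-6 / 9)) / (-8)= 0.42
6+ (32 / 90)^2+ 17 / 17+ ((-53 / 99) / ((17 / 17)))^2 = 1816376 / 245025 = 7.41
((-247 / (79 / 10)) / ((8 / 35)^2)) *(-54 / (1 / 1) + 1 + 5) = 28725.47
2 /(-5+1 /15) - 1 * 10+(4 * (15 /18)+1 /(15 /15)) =-674 /111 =-6.07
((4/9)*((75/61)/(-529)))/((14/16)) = -800/677649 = -0.00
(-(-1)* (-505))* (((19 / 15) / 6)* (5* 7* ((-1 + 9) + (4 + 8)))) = -671650 / 9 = -74627.78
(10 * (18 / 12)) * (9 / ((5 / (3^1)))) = 81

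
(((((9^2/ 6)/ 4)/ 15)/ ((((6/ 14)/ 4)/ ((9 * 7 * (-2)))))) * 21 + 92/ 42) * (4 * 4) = -9331408/ 105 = -88870.55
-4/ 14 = -2/ 7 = -0.29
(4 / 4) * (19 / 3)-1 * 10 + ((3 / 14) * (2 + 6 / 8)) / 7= -4213 / 1176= -3.58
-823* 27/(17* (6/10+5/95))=-2110995/1054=-2002.84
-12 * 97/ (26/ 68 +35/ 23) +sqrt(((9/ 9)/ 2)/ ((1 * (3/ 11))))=-910248/ 1489 +sqrt(66)/ 6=-609.96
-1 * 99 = -99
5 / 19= 0.26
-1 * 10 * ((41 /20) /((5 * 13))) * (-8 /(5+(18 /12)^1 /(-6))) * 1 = 656 /1235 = 0.53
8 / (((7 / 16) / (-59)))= -7552 / 7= -1078.86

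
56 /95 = 0.59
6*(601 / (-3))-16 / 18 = -10826 / 9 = -1202.89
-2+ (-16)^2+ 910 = 1164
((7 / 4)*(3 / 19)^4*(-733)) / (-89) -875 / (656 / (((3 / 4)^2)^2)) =-804599565651 / 1947817283584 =-0.41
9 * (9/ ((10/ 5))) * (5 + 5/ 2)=1215/ 4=303.75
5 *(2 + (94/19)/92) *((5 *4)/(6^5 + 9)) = 17950/680409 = 0.03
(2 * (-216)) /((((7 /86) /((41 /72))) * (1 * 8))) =-5289 /14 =-377.79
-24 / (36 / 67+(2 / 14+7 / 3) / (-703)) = -2967363 / 65998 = -44.96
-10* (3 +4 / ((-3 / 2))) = -10 / 3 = -3.33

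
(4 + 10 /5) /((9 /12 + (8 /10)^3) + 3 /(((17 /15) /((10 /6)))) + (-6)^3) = -51000 /1787773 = -0.03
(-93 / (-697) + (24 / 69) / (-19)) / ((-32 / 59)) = -2068835 / 9746848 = -0.21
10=10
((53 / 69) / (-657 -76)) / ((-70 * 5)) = 0.00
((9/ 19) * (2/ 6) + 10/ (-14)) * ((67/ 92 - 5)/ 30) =4847/ 61180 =0.08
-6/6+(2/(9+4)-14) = -193/13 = -14.85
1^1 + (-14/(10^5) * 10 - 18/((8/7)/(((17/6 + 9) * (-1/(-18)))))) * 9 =-922001/10000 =-92.20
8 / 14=0.57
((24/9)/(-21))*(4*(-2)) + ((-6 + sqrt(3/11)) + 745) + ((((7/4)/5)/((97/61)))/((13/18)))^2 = sqrt(33)/11 + 7414233538987/10017762300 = 740.63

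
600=600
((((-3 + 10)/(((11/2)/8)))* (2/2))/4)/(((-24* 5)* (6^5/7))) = -49/2566080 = -0.00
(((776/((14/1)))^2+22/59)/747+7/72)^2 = 5291844190873969/298481460411456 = 17.73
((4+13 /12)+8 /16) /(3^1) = 1.86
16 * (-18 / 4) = -72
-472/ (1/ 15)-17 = -7097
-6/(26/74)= -222/13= -17.08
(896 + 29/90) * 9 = 80669/10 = 8066.90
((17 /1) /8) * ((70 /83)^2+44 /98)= 3329093 /1350244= 2.47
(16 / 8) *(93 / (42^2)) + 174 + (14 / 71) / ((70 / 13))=18175207 / 104370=174.14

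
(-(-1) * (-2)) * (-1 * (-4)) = -8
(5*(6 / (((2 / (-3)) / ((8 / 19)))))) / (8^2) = -45 / 152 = -0.30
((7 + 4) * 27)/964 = 297/964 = 0.31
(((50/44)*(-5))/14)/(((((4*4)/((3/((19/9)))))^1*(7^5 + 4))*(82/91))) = -43875/18438842752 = -0.00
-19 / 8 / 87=-0.03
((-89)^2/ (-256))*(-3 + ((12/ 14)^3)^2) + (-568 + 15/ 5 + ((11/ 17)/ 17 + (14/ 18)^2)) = -341098493446253/ 705035632896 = -483.80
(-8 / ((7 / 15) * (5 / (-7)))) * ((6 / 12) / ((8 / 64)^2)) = 768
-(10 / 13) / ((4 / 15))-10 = -335 / 26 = -12.88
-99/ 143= -9/ 13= -0.69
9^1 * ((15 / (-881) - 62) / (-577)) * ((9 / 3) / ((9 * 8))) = 163911 / 4066696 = 0.04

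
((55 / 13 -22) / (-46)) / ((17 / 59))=13629 / 10166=1.34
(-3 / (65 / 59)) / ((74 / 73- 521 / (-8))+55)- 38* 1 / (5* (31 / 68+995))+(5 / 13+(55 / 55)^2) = 32432187094 / 23943998975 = 1.35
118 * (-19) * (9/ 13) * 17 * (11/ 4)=-1886643/ 26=-72563.19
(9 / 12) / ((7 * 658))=3 / 18424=0.00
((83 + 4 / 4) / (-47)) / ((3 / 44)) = -1232 / 47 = -26.21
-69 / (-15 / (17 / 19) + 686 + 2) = -1173 / 11411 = -0.10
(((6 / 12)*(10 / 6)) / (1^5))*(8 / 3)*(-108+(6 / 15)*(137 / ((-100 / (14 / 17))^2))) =-390136574 / 1625625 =-239.99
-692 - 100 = -792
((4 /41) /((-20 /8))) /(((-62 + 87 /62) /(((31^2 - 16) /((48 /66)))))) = 128898 /154037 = 0.84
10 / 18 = 5 / 9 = 0.56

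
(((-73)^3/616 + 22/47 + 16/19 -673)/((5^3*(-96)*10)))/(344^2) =143376137/1562285125632000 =0.00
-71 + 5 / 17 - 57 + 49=-1338 / 17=-78.71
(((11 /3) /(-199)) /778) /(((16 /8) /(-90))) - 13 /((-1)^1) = 13.00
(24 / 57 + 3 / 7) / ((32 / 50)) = 2825 / 2128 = 1.33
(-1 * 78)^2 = 6084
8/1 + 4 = 12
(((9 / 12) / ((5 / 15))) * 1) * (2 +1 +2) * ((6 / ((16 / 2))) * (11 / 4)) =1485 / 64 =23.20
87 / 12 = 29 / 4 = 7.25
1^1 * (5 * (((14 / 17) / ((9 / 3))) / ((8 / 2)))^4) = 12005 / 108243216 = 0.00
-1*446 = -446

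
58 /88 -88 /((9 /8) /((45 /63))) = -153053 /2772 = -55.21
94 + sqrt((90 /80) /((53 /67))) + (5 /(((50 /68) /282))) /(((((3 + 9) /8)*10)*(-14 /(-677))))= 3*sqrt(7102) /212 + 1098296 /175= 6277.17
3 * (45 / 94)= 1.44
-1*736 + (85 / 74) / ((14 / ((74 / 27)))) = -278123 / 378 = -735.78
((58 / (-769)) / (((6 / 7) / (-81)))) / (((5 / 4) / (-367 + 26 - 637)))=-21441672 / 3845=-5576.51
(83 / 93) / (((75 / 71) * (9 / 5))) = 5893 / 12555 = 0.47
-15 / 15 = -1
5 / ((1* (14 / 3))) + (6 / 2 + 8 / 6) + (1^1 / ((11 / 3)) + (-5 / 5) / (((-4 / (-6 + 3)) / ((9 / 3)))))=3167 / 924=3.43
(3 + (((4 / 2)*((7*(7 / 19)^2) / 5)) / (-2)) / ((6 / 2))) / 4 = 0.73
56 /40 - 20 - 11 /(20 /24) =-159 /5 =-31.80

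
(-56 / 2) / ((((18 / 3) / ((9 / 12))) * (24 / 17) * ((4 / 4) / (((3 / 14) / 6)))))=-17 / 192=-0.09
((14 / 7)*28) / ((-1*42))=-1.33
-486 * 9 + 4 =-4370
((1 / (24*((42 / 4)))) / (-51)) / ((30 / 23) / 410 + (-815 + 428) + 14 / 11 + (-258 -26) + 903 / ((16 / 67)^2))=-663872 / 129384959530239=-0.00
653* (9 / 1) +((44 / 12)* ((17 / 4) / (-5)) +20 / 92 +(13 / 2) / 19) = 154027891 / 26220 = 5874.44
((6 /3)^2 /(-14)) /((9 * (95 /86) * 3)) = -172 /17955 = -0.01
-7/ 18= -0.39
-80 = -80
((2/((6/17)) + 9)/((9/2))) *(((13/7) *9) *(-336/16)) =-1144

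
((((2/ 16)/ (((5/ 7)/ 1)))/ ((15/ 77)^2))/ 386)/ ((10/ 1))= 41503/ 34740000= 0.00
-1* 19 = -19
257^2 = 66049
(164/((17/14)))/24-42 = -1855/51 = -36.37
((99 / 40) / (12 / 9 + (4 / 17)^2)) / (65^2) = 85833 / 203476000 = 0.00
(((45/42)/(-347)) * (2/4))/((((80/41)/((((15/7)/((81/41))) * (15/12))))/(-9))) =0.01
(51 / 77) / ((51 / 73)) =73 / 77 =0.95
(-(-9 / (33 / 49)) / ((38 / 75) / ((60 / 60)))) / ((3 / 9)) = 33075 / 418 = 79.13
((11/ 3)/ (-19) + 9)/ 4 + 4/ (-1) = -205/ 114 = -1.80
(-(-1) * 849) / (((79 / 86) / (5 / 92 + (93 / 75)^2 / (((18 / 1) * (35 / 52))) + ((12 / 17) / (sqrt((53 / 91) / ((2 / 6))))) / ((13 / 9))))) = 39951885703 / 238481250 + 2628504 * sqrt(14469) / 925327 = 509.22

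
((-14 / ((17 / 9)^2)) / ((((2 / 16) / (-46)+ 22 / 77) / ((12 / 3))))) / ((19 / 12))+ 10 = -412294 / 16473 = -25.03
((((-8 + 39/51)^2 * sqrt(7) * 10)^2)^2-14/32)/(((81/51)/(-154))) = -31626248524449976068819301/88633153368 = -356821881233758.25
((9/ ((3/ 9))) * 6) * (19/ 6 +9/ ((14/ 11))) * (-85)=-986850/ 7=-140978.57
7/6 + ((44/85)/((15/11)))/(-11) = 2887/2550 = 1.13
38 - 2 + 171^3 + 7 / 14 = 10000495 / 2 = 5000247.50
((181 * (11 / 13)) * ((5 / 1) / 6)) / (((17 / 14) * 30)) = 13937 / 3978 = 3.50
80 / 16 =5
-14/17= -0.82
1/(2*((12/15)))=5/8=0.62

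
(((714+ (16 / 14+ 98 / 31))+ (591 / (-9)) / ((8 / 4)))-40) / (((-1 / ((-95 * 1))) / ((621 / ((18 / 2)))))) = 1836280555 / 434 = 4231061.19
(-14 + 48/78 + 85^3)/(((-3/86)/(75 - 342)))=61105333954/13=4700410304.15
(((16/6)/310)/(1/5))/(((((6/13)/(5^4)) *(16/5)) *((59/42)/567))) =7346.48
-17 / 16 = -1.06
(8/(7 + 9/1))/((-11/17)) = -17/22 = -0.77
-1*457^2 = -208849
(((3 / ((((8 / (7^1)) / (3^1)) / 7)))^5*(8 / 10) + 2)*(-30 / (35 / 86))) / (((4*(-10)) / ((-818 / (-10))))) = 880047204613044081 / 14336000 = 61387221303.92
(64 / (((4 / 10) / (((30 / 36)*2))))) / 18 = 400 / 27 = 14.81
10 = 10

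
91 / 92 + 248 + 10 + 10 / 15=71665 / 276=259.66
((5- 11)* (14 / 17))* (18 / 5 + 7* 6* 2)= -36792 / 85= -432.85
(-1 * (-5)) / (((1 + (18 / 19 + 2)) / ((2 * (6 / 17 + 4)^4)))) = 1139489888 / 1252815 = 909.54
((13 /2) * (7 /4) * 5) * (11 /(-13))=-385 /8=-48.12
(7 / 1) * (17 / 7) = 17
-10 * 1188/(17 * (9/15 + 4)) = -59400/391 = -151.92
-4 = -4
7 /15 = 0.47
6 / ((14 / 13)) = 39 / 7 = 5.57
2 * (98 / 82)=98 / 41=2.39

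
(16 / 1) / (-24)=-2 / 3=-0.67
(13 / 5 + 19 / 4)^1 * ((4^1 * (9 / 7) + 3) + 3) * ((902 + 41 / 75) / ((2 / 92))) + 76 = 425041289 / 125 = 3400330.31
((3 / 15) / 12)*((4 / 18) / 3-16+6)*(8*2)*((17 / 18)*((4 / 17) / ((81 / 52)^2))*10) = -11594752 / 4782969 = -2.42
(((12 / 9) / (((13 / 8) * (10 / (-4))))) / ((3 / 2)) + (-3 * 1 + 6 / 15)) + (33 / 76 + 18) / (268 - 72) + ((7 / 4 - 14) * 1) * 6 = -664234679 / 8714160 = -76.22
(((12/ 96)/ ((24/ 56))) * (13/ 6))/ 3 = 91/ 432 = 0.21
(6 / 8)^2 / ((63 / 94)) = 47 / 56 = 0.84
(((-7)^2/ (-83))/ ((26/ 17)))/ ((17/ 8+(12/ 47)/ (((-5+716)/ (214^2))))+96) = -0.00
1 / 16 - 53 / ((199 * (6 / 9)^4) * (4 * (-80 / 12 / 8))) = 14869 / 31840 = 0.47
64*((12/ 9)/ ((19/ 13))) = 3328/ 57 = 58.39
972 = 972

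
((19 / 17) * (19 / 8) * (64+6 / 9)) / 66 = 35017 / 13464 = 2.60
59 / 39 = 1.51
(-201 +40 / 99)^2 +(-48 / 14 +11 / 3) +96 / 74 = 102148286710 / 2538459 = 40240.27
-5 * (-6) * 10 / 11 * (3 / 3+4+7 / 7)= 163.64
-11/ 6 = -1.83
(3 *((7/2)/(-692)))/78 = -0.00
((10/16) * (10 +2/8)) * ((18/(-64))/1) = -1845/1024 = -1.80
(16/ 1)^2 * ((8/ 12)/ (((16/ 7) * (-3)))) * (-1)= 224/ 9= 24.89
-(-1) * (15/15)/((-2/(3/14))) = -3/28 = -0.11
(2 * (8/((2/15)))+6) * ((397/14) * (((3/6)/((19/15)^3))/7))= 12058875/96026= 125.58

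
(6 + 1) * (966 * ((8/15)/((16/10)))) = 2254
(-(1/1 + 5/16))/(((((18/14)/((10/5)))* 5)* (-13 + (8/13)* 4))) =637/16440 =0.04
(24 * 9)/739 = 216/739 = 0.29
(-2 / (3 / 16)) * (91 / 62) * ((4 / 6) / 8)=-364 / 279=-1.30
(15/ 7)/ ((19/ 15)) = 225/ 133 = 1.69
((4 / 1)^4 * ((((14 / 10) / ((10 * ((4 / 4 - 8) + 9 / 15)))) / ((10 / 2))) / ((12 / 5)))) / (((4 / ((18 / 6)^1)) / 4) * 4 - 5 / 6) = -14 / 15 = -0.93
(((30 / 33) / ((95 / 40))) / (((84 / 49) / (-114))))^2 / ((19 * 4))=19600 / 2299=8.53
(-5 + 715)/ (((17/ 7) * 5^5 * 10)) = 497/ 53125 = 0.01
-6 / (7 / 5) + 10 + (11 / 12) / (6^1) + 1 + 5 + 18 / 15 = 13.07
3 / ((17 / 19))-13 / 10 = 349 / 170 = 2.05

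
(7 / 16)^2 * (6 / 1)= 147 / 128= 1.15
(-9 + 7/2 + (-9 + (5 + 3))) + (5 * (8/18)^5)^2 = -45275768413/6973568802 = -6.49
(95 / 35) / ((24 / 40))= 95 / 21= 4.52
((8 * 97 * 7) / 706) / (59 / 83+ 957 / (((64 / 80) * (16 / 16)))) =901712 / 140279023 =0.01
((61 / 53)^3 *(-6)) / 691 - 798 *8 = -656749022574 / 102874007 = -6384.01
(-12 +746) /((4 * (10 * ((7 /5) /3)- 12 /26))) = 14313 /328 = 43.64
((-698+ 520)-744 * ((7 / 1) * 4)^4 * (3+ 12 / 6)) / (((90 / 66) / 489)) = -4099731252914 / 5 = -819946250582.80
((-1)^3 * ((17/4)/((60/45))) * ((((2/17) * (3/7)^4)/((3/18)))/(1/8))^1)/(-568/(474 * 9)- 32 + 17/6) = 6219828/300108193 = 0.02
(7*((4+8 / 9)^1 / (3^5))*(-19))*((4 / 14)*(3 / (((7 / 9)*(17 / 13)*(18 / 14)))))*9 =-21736 / 1377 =-15.79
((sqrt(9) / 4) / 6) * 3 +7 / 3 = 65 / 24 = 2.71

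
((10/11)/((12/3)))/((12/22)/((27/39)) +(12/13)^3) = 0.14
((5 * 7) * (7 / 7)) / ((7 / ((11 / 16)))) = 55 / 16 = 3.44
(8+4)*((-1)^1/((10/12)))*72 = -5184/5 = -1036.80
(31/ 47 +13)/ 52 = 321/ 1222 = 0.26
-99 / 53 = -1.87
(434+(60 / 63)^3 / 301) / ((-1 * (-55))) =1209809474 / 153315855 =7.89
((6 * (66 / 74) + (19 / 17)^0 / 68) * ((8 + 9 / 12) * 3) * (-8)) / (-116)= 1417605 / 145928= 9.71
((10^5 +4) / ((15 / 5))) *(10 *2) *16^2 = 512020480 / 3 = 170673493.33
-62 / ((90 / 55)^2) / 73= -3751 / 11826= -0.32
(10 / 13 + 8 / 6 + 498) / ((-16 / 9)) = -3657 / 13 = -281.31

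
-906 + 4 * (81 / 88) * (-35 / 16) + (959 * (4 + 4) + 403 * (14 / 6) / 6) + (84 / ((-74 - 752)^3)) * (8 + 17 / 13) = 2865840318116995 / 414458108064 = 6914.67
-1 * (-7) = 7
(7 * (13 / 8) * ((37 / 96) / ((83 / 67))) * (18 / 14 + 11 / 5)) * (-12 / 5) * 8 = -236.85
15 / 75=1 / 5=0.20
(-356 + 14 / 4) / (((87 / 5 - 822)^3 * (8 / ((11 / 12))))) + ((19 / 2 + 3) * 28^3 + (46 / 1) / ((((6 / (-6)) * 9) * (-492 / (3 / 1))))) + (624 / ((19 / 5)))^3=5510486467827261810453887 / 1171857304051428672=4702352.79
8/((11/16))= 128/11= 11.64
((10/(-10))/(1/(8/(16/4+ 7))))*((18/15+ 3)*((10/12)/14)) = -2/11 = -0.18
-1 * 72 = -72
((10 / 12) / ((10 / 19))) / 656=19 / 7872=0.00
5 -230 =-225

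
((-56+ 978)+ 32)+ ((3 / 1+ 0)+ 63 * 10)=1587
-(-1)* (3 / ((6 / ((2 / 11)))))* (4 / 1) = 4 / 11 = 0.36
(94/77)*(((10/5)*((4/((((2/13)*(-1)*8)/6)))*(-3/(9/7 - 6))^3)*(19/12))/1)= -568841/29282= -19.43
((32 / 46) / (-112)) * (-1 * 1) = 1 / 161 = 0.01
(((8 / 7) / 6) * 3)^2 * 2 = 32 / 49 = 0.65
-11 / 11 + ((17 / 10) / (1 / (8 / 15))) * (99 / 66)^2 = 26 / 25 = 1.04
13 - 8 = 5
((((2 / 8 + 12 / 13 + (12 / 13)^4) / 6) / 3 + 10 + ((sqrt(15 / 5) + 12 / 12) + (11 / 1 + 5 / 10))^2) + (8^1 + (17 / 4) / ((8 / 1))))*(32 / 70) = 80*sqrt(3) / 7 + 292643921 / 3598686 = 101.11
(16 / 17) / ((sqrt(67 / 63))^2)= 1008 / 1139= 0.88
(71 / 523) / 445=71 / 232735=0.00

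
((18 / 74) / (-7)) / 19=-9 / 4921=-0.00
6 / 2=3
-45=-45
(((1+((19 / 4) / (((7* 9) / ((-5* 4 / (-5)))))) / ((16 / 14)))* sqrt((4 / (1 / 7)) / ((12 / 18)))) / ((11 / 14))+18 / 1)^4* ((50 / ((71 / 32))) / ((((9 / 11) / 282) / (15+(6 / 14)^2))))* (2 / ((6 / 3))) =1370837085612800* sqrt(42) / 231957+130600324356461459600 / 3375670221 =76989082752.16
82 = 82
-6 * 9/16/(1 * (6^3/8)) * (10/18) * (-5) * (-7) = -175/72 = -2.43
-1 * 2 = -2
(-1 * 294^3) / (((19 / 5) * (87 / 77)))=-3261230280 / 551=-5918748.24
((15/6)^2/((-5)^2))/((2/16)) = 2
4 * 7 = 28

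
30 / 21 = 10 / 7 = 1.43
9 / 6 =3 / 2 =1.50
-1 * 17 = -17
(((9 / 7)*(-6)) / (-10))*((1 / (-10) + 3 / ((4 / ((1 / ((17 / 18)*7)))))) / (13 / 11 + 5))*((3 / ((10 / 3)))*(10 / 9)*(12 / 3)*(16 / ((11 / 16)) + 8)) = 74304 / 354025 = 0.21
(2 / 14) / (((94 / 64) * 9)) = 32 / 2961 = 0.01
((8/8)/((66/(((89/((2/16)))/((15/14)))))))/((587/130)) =129584/58113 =2.23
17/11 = 1.55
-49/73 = -0.67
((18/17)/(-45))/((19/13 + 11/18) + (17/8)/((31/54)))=-29016/7120705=-0.00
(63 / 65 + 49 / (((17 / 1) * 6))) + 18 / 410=81197 / 54366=1.49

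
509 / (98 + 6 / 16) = 4072 / 787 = 5.17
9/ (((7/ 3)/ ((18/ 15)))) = 162/ 35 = 4.63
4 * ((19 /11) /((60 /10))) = 38 /33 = 1.15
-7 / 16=-0.44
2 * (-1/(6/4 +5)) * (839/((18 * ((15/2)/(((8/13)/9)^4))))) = -13746176/328867205355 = -0.00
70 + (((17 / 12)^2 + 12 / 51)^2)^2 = 95.28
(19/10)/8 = 19/80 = 0.24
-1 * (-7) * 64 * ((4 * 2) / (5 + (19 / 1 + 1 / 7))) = 25088 / 169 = 148.45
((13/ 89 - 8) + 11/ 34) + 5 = -7657/ 3026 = -2.53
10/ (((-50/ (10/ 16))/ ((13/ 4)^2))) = -169/ 128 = -1.32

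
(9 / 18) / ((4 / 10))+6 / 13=89 / 52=1.71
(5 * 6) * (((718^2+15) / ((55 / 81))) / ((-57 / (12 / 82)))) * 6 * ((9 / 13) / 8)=-3382451379 / 111397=-30363.94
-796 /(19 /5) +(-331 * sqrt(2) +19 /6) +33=-331 * sqrt(2) - 19757 /114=-641.41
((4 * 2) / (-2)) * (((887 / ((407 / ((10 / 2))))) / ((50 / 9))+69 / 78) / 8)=-1.42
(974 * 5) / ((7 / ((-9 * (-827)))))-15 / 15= 36247403 / 7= 5178200.43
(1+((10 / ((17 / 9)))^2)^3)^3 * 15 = 2251726315697618425130749717919865135 / 14063084452067724991009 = 160116105636167.35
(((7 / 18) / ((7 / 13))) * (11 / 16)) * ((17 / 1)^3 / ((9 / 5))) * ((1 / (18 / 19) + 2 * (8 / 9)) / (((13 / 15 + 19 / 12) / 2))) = 298587575 / 95256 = 3134.58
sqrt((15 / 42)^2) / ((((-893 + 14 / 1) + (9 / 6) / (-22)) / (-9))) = 330 / 90251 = 0.00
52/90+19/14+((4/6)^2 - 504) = -316021/630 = -501.62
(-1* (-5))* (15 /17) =75 /17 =4.41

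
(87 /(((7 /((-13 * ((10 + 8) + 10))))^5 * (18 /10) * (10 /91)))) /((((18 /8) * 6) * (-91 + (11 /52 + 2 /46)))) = 1200016694775808 /8791011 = 136504970.22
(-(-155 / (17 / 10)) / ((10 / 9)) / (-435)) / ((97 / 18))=-1674 / 47821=-0.04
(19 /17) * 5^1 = 95 /17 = 5.59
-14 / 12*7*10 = -245 / 3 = -81.67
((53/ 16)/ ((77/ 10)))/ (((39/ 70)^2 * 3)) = 46375/ 100386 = 0.46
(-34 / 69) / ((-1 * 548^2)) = 17 / 10360488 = 0.00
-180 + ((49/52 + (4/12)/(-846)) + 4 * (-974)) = -268904933/65988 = -4075.06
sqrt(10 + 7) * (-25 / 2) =-25 * sqrt(17) / 2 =-51.54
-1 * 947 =-947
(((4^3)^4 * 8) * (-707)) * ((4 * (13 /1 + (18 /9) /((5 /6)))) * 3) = -17536029347020.80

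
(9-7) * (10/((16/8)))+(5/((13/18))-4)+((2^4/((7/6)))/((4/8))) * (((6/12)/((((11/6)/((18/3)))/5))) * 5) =1136136/1001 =1135.00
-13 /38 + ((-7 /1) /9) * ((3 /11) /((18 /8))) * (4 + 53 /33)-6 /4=-441455 /186219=-2.37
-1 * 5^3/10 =-25/2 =-12.50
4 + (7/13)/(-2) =97/26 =3.73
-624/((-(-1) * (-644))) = 0.97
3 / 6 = 1 / 2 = 0.50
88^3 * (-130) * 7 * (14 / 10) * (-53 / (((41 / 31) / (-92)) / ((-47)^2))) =-289893548995162112 / 41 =-7070574365735661.27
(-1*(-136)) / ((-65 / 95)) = -2584 / 13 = -198.77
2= 2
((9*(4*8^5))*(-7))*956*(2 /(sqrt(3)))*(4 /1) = -21051211776*sqrt(3) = -36461768356.92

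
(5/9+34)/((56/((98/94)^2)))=106673/159048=0.67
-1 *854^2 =-729316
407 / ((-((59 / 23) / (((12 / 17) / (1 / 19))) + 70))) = -2134308 / 368083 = -5.80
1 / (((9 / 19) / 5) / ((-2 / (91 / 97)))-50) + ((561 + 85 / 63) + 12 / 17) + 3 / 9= 556497400561 / 987803649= 563.37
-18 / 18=-1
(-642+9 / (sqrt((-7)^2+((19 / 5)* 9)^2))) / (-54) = 107 / 9 - 5* sqrt(30466) / 182796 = 11.88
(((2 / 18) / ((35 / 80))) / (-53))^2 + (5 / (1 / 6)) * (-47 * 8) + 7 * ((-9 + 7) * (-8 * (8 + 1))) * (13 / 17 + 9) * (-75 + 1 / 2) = -141119652741664 / 189531657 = -744570.35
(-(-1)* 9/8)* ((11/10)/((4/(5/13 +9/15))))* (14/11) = 126/325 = 0.39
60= 60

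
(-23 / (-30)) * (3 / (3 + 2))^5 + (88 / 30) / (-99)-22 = -18537199 / 843750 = -21.97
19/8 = 2.38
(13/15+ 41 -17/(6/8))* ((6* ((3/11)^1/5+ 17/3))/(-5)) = -181248/1375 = -131.82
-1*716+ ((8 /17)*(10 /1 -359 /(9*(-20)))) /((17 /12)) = -181564 /255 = -712.02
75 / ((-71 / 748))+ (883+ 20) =8013 / 71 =112.86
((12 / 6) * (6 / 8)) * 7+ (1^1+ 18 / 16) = 101 / 8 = 12.62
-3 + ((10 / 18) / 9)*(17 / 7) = -1616 / 567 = -2.85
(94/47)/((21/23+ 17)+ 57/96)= 1472/13621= 0.11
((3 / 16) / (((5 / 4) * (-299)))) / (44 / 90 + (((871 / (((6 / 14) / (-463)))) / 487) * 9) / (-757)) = -0.00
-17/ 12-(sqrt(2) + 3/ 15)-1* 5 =-8.03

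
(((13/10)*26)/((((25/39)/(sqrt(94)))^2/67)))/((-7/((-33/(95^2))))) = 53423521866/197421875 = 270.61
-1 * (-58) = 58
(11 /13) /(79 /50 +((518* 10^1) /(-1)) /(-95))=10450 /692913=0.02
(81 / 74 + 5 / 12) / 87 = 671 / 38628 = 0.02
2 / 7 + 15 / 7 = 17 / 7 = 2.43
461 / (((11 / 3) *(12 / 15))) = 6915 / 44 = 157.16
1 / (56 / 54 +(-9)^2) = 27 / 2215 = 0.01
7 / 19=0.37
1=1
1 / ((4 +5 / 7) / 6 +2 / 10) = 70 / 69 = 1.01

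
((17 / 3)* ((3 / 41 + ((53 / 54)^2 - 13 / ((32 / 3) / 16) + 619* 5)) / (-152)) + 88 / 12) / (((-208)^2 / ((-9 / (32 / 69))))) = 134621701373 / 2795433099264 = 0.05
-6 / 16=-3 / 8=-0.38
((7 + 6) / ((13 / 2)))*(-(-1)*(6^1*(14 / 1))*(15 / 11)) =2520 / 11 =229.09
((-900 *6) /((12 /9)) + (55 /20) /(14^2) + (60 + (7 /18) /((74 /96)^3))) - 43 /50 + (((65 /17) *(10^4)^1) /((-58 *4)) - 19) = -2042867666227949 /489449808400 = -4173.80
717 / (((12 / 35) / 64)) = 133840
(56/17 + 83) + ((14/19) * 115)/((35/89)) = 97471/323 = 301.77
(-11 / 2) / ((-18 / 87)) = 26.58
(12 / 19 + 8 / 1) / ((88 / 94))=1927 / 209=9.22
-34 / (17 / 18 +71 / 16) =-4896 / 775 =-6.32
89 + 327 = 416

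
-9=-9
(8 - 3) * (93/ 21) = 155/ 7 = 22.14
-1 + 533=532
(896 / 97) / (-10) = -448 / 485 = -0.92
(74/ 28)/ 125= 37/ 1750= 0.02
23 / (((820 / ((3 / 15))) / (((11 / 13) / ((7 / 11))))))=2783 / 373100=0.01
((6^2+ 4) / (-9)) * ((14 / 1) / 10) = -6.22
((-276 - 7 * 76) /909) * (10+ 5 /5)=-88 /9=-9.78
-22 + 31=9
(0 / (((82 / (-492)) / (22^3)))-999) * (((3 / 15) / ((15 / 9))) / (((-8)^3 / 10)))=2997 / 1280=2.34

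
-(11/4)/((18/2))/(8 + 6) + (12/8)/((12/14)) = 871/504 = 1.73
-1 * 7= -7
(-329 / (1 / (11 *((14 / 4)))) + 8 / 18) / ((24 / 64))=-911956 / 27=-33776.15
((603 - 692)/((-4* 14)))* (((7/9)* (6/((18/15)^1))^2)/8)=2225/576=3.86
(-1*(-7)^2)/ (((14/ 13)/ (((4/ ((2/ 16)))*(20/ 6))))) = -14560/ 3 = -4853.33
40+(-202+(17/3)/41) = -19909/123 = -161.86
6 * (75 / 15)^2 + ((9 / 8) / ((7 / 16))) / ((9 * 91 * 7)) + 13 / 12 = 8084191 / 53508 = 151.08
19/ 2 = 9.50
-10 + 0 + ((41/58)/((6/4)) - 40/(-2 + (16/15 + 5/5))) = -53029/87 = -609.53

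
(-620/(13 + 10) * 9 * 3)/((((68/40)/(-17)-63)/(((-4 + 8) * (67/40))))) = 1121580/14513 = 77.28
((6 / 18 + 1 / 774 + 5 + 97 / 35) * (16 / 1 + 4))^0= 1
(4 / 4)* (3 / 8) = 3 / 8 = 0.38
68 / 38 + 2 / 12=223 / 114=1.96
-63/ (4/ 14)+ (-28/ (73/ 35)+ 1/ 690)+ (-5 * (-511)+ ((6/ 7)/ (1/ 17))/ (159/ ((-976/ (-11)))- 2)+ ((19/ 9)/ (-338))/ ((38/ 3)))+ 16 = 54845097267869/ 24192610260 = 2267.02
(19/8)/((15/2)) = 0.32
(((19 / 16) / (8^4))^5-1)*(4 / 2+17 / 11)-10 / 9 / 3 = -1405980728211813727575950441 / 359050968425544864887734272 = -3.92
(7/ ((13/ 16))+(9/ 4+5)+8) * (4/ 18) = 1241/ 234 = 5.30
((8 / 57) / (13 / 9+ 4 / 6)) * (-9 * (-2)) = 432 / 361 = 1.20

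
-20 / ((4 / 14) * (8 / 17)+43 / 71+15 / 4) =-675920 / 151747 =-4.45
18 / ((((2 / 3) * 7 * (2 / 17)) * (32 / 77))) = 5049 / 64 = 78.89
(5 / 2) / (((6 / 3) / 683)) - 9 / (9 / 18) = 3343 / 4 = 835.75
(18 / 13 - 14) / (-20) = 41 / 65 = 0.63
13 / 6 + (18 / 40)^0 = 19 / 6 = 3.17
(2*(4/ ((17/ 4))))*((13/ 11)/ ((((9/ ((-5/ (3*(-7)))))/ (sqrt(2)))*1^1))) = 2080*sqrt(2)/ 35343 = 0.08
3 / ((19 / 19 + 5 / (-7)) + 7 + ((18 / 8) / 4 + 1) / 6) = 2016 / 5071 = 0.40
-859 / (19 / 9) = -7731 / 19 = -406.89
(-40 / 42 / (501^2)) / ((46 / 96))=-320 / 40411161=-0.00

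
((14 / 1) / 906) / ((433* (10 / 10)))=7 / 196149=0.00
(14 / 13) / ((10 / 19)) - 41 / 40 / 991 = 1053891 / 515320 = 2.05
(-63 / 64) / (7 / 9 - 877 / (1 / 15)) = 567 / 7576832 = 0.00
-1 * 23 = -23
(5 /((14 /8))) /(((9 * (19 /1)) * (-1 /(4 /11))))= -0.01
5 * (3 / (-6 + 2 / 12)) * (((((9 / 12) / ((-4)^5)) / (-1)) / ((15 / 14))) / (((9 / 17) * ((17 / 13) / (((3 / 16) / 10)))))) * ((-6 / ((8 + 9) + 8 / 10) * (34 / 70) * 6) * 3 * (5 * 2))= 0.00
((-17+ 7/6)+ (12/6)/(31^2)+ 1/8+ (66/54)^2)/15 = -1770095/1868184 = -0.95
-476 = -476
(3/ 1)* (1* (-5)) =-15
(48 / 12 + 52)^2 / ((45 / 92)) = 288512 / 45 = 6411.38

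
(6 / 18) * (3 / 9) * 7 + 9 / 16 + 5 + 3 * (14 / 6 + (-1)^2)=2353 / 144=16.34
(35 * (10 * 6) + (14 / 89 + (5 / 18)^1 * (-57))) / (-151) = -1113029 / 80634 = -13.80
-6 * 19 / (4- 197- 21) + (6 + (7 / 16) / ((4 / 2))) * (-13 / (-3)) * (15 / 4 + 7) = 11924675 / 41088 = 290.22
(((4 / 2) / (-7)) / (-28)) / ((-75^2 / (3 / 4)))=-1 / 735000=-0.00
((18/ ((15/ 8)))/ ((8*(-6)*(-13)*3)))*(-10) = -2/ 39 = -0.05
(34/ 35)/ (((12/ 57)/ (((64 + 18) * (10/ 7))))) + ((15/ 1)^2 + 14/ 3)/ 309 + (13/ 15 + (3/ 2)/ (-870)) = 2856566269/ 5269068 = 542.14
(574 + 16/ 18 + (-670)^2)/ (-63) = -4045274/ 567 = -7134.52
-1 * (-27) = 27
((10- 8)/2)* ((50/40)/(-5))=-1/4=-0.25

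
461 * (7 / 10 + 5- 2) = 1705.70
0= 0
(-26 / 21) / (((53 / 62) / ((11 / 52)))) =-341 / 1113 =-0.31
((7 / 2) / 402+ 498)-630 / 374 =74621353 / 150348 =496.32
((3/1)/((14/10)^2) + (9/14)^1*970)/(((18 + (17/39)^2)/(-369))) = -17191056870/1355683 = -12680.74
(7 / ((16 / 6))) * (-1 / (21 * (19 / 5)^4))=-625 / 1042568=-0.00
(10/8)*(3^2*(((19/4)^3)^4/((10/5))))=99599171357977245/134217728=742071653.59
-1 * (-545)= 545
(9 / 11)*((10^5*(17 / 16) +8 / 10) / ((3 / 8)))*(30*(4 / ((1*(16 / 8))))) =153001152 / 11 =13909195.64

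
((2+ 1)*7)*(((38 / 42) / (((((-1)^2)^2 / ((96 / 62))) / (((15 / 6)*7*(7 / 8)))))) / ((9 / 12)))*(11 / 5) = 40964 / 31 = 1321.42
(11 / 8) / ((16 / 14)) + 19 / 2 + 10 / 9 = 6805 / 576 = 11.81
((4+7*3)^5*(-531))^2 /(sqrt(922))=26889896392822265625*sqrt(922) /922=885571575426013667.45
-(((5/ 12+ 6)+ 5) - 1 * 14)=31/ 12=2.58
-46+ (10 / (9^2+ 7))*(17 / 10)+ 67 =1865 / 88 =21.19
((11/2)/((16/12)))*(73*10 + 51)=25773/8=3221.62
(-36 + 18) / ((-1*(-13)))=-18 / 13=-1.38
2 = 2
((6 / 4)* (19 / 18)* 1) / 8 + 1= 1.20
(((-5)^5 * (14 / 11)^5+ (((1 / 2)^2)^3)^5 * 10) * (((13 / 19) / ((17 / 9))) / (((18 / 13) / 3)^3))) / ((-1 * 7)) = 25771131296681103511945 / 4691860641093255168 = 5492.73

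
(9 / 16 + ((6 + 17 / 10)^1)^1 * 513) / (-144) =-35117 / 1280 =-27.44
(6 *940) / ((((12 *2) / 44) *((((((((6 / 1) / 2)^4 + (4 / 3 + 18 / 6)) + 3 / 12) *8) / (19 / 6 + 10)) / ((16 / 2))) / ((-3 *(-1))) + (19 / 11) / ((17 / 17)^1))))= 682440 / 257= 2655.41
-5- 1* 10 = -15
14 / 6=7 / 3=2.33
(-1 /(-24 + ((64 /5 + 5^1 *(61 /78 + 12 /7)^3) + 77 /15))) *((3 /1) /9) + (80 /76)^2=23248498506040 /21070155415363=1.10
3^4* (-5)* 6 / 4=-1215 / 2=-607.50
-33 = -33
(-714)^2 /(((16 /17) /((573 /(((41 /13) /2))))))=16139249217 /82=196820112.40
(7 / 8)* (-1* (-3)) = 21 / 8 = 2.62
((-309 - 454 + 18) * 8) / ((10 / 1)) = -596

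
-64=-64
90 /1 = 90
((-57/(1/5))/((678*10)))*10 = -95/226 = -0.42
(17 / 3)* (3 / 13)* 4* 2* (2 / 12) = 68 / 39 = 1.74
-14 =-14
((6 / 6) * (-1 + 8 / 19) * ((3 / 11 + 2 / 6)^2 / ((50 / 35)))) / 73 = -280 / 137313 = -0.00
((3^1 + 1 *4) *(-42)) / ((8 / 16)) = -588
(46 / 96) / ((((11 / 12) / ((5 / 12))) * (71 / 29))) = 3335 / 37488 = 0.09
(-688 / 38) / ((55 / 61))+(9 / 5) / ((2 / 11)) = -21277 / 2090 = -10.18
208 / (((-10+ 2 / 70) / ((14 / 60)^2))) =-17836 / 15705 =-1.14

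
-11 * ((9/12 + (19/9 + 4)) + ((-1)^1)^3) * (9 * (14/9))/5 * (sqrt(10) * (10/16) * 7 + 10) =-113729 * sqrt(10)/144 - 16247/9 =-4302.74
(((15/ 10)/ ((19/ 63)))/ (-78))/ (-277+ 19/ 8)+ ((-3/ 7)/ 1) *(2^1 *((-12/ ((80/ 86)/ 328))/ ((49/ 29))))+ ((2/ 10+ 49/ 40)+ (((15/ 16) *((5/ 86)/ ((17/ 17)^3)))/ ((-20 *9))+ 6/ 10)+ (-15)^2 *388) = 274912001857730743/ 3073412194944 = 89448.46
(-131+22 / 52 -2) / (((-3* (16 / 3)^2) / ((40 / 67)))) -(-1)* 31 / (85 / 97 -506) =181982129 / 210099136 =0.87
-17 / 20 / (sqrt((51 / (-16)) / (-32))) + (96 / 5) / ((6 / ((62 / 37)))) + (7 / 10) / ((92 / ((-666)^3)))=-9563820767 / 4255 - 4 * sqrt(102) / 15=-2247669.15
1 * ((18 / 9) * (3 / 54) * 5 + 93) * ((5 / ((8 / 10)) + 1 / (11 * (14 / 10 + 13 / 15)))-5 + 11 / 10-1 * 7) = -2419487 / 5610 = -431.28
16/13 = 1.23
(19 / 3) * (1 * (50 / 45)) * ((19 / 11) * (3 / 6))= 1805 / 297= 6.08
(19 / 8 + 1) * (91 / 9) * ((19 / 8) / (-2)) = -5187 / 128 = -40.52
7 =7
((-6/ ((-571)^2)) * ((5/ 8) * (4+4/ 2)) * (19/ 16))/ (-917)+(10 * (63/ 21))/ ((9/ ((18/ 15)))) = 38269389271/ 9567347104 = 4.00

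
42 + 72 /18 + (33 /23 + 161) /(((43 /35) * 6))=201862 /2967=68.04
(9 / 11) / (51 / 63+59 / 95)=17955 / 31394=0.57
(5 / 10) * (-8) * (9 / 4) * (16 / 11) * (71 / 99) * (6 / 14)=-3408 / 847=-4.02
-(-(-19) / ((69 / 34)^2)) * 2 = -43928 / 4761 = -9.23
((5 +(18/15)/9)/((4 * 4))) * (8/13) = 0.20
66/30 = 11/5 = 2.20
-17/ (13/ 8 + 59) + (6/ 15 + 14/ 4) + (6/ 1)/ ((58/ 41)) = 221129/ 28130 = 7.86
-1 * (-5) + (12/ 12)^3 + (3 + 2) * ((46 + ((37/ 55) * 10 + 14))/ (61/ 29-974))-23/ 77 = 2325641/ 434049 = 5.36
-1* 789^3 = -491169069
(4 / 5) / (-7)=-4 / 35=-0.11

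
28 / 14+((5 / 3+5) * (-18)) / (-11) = 142 / 11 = 12.91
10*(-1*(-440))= 4400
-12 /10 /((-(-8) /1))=-3 /20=-0.15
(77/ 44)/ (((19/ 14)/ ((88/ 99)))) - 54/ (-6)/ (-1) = -1343/ 171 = -7.85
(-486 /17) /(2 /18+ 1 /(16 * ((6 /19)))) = -139968 /1513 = -92.51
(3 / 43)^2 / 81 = 1 / 16641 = 0.00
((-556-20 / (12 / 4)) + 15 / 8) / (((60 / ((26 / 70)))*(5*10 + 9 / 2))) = -174967 / 2746800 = -0.06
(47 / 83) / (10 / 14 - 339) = -329 / 196544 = -0.00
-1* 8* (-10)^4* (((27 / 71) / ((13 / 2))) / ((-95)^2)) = -172800 / 333203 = -0.52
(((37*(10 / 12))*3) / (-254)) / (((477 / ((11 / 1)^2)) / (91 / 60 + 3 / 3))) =-676027 / 2907792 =-0.23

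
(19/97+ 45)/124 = 1096/3007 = 0.36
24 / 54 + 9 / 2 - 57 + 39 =-235 / 18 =-13.06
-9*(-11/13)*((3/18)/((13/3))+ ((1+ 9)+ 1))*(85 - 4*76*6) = -146184.04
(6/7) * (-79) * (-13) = 6162/7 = 880.29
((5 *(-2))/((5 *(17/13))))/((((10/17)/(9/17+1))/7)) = -2366/85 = -27.84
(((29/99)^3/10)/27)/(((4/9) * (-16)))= -24389/1862974080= -0.00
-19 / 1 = -19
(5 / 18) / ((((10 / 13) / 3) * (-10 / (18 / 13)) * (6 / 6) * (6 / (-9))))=9 / 40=0.22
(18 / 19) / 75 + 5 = 2381 / 475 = 5.01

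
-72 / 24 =-3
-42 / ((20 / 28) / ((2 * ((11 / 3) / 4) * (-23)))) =2479.40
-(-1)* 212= 212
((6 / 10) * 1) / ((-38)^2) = 3 / 7220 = 0.00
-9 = -9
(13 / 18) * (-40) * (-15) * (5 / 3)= 6500 / 9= 722.22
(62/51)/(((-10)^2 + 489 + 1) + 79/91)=0.00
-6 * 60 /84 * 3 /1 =-90 /7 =-12.86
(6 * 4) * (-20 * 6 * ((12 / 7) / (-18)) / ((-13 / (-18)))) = 34560 / 91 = 379.78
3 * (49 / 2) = 147 / 2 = 73.50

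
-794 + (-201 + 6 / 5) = -4969 / 5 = -993.80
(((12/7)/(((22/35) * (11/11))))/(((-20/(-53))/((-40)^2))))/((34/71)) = 4515600/187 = 24147.59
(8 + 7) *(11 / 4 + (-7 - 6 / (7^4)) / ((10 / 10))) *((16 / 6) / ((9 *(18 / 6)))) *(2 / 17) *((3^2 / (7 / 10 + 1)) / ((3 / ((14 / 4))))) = -4084100 / 892143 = -4.58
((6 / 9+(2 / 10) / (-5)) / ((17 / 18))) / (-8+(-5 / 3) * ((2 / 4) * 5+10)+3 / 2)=-423 / 17425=-0.02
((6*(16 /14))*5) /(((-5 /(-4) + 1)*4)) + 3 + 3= 9.81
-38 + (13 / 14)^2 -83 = -120.14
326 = 326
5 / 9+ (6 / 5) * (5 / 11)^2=875 / 1089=0.80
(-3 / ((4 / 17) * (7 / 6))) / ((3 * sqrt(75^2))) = -17 / 350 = -0.05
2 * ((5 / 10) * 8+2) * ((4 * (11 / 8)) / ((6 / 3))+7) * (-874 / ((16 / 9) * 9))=-51129 / 8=-6391.12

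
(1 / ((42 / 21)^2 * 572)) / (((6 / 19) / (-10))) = -95 / 6864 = -0.01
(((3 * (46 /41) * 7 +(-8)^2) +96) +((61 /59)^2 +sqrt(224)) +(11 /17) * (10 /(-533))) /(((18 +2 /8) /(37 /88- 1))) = -239305167 /40818206- 102 * sqrt(14) /803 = -6.34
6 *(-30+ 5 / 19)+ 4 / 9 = -30434 / 171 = -177.98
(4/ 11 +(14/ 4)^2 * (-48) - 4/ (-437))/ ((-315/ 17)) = 31.71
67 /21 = 3.19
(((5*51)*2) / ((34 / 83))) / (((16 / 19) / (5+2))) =165585 / 16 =10349.06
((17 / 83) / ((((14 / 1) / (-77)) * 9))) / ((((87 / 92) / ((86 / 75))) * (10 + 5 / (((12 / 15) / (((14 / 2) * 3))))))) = -2959088 / 2753908875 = -0.00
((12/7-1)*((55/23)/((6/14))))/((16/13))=3575/1104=3.24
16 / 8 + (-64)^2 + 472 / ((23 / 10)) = 98974 / 23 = 4303.22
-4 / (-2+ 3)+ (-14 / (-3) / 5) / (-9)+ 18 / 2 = 4.90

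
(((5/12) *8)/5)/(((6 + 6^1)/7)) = 7/18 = 0.39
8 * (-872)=-6976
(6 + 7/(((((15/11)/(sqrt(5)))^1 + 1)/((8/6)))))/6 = 1189/342 - 77* sqrt(5)/114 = 1.97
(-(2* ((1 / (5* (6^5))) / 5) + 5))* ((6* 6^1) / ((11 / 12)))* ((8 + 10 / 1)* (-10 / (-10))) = -972002 / 275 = -3534.55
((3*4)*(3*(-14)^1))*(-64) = 32256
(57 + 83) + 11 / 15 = 2111 / 15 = 140.73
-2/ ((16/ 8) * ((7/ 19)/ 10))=-190/ 7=-27.14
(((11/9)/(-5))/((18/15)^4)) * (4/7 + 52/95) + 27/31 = 1480951/2003778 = 0.74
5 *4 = 20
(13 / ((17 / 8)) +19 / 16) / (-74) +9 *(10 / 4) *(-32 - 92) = -56159107 / 20128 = -2790.10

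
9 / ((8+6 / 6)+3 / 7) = 21 / 22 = 0.95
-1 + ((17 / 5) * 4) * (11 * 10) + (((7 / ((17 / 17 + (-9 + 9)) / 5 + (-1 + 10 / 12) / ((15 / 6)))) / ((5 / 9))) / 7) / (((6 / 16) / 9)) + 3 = 1822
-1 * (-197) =197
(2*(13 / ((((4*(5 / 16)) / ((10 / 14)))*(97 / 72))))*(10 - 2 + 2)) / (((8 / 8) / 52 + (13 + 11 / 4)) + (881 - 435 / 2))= 648960 / 3997273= 0.16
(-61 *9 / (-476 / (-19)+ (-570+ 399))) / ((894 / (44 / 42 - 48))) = -571387 / 2892239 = -0.20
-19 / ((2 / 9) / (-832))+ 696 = 71832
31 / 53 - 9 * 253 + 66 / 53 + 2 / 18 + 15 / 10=-2168975 / 954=-2273.56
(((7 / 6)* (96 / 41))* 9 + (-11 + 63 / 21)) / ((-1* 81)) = -680 / 3321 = -0.20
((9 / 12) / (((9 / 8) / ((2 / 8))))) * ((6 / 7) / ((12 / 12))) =1 / 7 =0.14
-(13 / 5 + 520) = -2613 / 5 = -522.60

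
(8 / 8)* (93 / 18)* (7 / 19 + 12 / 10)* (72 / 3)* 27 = 498852 / 95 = 5251.07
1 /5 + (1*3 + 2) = 26 /5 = 5.20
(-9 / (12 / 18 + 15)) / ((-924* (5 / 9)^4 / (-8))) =-118098 / 2261875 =-0.05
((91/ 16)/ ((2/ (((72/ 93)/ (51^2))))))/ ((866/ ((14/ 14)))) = 91/ 93101928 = 0.00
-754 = -754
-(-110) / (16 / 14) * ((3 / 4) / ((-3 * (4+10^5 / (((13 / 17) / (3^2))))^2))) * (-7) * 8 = 455455 / 468183182405408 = 0.00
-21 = -21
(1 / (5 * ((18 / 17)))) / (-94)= -17 / 8460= -0.00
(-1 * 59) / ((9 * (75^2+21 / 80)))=-4720 / 4050189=-0.00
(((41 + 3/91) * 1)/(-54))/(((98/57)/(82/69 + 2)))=-1.41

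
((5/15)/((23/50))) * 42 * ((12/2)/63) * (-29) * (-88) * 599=305729600/69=4430863.77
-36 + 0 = -36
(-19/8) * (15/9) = -95/24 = -3.96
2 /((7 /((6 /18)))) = 0.10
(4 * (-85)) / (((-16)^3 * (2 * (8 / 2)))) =85 / 8192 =0.01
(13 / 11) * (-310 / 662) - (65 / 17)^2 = -15965560 / 1052249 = -15.17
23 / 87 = 0.26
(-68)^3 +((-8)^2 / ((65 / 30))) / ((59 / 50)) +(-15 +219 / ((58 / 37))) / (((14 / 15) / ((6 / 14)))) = -1370447771501 / 4359628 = -314349.70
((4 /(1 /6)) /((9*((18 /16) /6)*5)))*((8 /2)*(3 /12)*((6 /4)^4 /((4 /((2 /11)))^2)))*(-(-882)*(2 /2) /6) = 2646 /605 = 4.37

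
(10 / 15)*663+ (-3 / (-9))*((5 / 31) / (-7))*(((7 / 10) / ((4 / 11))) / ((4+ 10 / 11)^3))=51781706831 / 117153216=442.00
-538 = -538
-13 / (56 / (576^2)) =-77019.43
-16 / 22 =-0.73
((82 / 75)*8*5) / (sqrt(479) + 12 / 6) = -1312 / 7125 + 656*sqrt(479) / 7125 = 1.83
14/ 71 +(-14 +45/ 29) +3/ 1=-19048/ 2059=-9.25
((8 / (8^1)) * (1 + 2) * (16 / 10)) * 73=350.40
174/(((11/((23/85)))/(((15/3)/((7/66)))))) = 24012/119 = 201.78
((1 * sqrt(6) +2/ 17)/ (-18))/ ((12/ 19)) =-19 * sqrt(6)/ 216 - 19/ 1836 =-0.23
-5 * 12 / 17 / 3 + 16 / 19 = -108 / 323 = -0.33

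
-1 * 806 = -806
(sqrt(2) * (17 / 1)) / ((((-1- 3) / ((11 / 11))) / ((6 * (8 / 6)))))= -34 * sqrt(2)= -48.08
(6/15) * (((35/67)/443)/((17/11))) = 154/504577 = 0.00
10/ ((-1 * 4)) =-5/ 2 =-2.50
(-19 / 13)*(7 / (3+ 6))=-133 / 117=-1.14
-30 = -30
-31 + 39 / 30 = -297 / 10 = -29.70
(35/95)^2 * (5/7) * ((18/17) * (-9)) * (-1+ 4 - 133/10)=58401/6137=9.52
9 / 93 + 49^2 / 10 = 74461 / 310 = 240.20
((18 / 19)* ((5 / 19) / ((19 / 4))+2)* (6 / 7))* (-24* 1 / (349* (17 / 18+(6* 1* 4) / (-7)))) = 34618752 / 749256583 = 0.05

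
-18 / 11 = -1.64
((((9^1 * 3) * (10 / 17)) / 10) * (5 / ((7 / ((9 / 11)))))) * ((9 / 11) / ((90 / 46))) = 5589 / 14399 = 0.39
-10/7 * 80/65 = -160/91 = -1.76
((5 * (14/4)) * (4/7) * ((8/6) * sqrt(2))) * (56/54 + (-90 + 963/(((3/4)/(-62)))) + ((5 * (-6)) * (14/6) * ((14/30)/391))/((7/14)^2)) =-33654574640 * sqrt(2)/31671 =-1502786.65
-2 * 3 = -6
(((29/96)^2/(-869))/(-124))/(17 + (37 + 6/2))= 841/56605519872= 0.00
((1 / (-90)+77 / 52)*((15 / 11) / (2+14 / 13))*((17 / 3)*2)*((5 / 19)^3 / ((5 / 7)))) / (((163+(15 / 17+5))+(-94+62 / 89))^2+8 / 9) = 246532055455 / 7478420641493296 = 0.00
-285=-285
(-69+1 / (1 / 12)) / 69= -19 / 23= -0.83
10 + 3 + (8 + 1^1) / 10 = 139 / 10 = 13.90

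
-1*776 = -776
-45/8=-5.62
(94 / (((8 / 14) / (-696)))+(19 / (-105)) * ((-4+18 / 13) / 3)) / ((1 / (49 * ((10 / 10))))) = -3281908658 / 585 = -5610100.27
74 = 74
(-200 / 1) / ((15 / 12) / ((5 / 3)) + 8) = -160 / 7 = -22.86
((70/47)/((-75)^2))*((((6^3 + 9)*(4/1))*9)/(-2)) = -252/235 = -1.07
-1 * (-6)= 6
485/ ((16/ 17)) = 8245/ 16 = 515.31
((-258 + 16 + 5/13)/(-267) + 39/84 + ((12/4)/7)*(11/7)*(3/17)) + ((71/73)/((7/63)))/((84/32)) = 4.82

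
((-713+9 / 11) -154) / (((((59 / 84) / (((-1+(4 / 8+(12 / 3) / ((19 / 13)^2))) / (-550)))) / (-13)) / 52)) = -134042152608 / 64429475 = -2080.45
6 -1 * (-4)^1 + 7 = 17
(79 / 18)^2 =6241 / 324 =19.26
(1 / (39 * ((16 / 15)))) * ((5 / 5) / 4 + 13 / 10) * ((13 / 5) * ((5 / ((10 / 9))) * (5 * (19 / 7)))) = 5301 / 896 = 5.92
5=5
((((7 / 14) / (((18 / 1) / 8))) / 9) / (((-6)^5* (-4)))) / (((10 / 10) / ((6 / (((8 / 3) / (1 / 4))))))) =1 / 2239488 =0.00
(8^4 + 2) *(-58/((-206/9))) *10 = 103842.52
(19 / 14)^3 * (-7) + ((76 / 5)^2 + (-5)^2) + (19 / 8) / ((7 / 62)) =2543867 / 9800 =259.58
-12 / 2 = -6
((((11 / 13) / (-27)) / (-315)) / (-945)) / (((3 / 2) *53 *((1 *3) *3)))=-22 / 149516496675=-0.00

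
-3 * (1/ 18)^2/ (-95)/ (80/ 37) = 37/ 820800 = 0.00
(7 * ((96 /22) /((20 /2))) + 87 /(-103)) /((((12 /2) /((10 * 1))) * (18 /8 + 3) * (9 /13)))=72332 /71379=1.01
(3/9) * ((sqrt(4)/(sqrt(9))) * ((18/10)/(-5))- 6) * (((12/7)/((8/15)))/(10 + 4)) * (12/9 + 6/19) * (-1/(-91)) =-282/32585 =-0.01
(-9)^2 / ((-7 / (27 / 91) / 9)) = -19683 / 637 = -30.90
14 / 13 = 1.08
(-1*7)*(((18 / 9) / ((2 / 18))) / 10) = -63 / 5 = -12.60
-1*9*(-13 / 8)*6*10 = 1755 / 2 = 877.50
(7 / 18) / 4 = 7 / 72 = 0.10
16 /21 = 0.76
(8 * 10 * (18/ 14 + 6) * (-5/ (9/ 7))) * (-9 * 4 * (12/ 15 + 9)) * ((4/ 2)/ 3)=533120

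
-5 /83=-0.06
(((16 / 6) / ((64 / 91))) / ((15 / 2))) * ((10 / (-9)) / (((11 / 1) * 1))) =-91 / 1782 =-0.05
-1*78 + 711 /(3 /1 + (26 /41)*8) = 3333 /331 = 10.07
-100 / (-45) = 20 / 9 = 2.22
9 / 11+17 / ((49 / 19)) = 3994 / 539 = 7.41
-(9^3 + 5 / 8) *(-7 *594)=12135123 / 4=3033780.75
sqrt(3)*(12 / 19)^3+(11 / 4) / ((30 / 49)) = 1728*sqrt(3) / 6859+539 / 120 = 4.93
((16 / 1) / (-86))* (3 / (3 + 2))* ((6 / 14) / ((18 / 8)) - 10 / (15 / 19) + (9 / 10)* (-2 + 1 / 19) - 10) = 386692 / 142975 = 2.70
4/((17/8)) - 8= -104/17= -6.12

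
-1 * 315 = -315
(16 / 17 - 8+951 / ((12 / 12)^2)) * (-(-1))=16047 / 17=943.94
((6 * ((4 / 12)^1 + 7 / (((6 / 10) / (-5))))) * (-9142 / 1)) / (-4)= -795354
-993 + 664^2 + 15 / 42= 6158647 / 14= 439903.36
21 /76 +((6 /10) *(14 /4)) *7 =14.98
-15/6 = -5/2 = -2.50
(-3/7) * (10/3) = -10/7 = -1.43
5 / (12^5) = 5 / 248832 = 0.00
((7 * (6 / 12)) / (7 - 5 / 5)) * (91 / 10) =637 / 120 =5.31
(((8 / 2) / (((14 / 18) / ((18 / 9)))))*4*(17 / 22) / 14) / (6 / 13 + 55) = 15912 / 388619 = 0.04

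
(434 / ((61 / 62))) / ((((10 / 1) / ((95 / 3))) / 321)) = 448393.15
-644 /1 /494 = -322 /247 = -1.30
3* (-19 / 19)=-3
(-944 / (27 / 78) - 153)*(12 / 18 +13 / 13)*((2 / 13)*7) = -1814470 / 351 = -5169.43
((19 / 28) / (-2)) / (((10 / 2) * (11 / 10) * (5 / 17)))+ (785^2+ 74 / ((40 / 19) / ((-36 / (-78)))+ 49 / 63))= 78767624251 / 127820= 616238.65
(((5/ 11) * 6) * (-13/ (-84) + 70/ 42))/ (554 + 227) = 765/ 120274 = 0.01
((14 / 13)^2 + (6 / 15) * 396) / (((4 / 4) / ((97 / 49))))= 13078316 / 41405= 315.86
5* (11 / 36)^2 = 605 / 1296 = 0.47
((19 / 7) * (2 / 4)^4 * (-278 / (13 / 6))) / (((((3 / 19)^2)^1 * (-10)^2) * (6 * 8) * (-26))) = 953401 / 136281600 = 0.01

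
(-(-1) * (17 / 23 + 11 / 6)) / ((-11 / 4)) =-710 / 759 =-0.94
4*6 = 24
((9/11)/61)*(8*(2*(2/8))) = 36/671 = 0.05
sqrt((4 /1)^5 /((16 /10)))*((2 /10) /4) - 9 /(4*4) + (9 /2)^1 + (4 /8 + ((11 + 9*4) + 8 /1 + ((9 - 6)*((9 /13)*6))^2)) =2*sqrt(10) /5 + 580623 /2704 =215.99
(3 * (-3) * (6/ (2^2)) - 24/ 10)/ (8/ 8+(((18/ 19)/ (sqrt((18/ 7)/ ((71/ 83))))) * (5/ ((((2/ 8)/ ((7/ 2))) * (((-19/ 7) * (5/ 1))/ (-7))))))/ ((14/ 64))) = 1719846237/ 879685845730 - 270004896 * sqrt(82502)/ 439842922865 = -0.17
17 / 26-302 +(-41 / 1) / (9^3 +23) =-2946493 / 9776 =-301.40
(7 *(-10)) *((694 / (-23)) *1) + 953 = 70499 / 23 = 3065.17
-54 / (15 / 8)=-144 / 5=-28.80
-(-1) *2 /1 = 2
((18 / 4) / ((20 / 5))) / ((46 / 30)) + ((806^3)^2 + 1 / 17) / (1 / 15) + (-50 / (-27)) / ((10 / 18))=38591308919778422193005 / 9384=4112458324784571844.95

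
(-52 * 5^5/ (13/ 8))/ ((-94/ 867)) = 43350000/ 47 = 922340.43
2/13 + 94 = 1224/13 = 94.15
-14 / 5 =-2.80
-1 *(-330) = 330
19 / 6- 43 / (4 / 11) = -1381 / 12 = -115.08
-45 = -45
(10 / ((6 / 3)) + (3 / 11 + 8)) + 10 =256 / 11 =23.27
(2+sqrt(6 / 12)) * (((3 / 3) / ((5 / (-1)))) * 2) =-4 / 5 - sqrt(2) / 5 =-1.08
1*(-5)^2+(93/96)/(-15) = 11969/480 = 24.94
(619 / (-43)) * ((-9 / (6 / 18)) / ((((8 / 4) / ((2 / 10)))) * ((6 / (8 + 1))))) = 50139 / 860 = 58.30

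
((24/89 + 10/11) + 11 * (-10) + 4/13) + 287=2271597/12727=178.49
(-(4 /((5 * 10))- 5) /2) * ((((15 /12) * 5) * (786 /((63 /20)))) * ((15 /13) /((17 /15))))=6042375 /1547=3905.87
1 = 1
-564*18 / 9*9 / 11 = -10152 / 11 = -922.91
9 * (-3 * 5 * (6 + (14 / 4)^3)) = -52785 / 8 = -6598.12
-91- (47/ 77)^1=-7054/ 77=-91.61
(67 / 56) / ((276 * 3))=67 / 46368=0.00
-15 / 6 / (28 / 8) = -0.71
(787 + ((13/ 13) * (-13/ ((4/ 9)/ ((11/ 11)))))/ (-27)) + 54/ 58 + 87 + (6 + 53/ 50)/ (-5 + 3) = 3795307/ 4350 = 872.48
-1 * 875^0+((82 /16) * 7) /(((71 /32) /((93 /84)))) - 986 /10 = -29003 /355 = -81.70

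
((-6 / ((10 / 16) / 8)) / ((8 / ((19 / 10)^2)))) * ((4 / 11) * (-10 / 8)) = 4332 / 275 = 15.75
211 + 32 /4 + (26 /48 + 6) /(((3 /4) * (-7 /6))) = 4442 /21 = 211.52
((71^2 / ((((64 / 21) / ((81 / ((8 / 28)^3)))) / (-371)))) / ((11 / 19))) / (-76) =48435791.75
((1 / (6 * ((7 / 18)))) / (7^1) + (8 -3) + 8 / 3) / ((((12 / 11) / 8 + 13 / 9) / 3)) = 14.67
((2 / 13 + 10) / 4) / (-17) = -33 / 221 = -0.15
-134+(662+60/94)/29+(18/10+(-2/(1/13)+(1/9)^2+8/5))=-73825414/552015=-133.74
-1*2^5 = -32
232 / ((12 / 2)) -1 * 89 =-151 / 3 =-50.33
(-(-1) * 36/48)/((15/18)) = 9/10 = 0.90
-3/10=-0.30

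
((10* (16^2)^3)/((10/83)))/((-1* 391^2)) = -1392508928/152881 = -9108.45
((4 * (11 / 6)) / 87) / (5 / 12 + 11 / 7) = 616 / 14529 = 0.04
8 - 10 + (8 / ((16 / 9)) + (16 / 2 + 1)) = 11.50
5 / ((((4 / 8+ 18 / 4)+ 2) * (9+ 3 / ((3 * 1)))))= 1 / 14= 0.07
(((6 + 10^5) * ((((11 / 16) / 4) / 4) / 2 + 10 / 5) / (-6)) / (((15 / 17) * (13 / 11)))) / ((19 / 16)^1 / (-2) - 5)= 215062903 / 37232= 5776.29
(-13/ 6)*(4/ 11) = -26/ 33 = -0.79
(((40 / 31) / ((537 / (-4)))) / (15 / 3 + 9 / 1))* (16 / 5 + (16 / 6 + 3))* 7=-2128 / 49941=-0.04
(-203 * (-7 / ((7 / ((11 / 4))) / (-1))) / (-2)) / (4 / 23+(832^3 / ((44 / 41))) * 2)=564949 / 2172409348448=0.00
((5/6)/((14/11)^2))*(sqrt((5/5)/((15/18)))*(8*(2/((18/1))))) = 121*sqrt(30)/1323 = 0.50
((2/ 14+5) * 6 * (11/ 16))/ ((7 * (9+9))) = 33/ 196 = 0.17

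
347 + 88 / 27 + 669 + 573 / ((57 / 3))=538351 / 513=1049.42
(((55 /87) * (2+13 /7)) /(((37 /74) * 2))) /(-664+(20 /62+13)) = -15345 /4094713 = -0.00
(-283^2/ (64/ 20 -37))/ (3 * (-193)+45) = -400445/ 90246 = -4.44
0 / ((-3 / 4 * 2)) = 0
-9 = -9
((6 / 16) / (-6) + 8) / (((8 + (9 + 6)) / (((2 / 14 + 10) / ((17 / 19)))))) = 171323 / 43792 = 3.91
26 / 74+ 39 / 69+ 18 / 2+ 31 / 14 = 144527 / 11914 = 12.13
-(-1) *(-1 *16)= -16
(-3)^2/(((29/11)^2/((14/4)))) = 7623/1682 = 4.53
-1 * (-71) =71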